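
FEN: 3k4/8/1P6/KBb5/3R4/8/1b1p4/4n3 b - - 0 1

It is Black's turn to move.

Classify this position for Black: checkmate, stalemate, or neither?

Black to move; black king on d8.
In check: yes, from the white rook on d4.
King squares — c7: attacked by Pb6; d7: attacked by Rd4; e7: available; c8: available; e8: attacked by Bb5.
Legal moves for Black: Kc8, Ke7, Bd6, Bcxd4, Bbxd4.
Black is in check but has 5 legal moves → neither.

neither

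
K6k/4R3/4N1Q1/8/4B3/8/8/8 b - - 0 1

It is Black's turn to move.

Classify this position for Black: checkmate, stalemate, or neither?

Black to move; black king on h8.
In check: no.
King squares — g7: attacked by Ne6; h7: attacked by Qg6; g8: attacked by Qg6.
Legal moves for Black: none.
Not in check and no legal moves → stalemate.

stalemate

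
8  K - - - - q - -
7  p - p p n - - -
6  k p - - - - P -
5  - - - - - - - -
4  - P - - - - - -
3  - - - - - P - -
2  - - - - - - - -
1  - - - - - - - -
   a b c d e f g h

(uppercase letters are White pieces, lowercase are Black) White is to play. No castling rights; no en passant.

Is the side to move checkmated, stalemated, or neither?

White to move; white king on a8.
In check: yes, from the black queen on f8.
King squares — a7: attacked by Ka6; b7: attacked by Ka6; b8: attacked by Qf8.
Legal moves for White: none.
In check with no legal moves → checkmate.

checkmate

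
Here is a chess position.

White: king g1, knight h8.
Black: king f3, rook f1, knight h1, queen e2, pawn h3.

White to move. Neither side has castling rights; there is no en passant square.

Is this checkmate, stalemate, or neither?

White to move; white king on g1.
In check: yes, from the black rook on f1.
King squares — f1: attacked by Qe2; h1: attacked by Rf1; f2: attacked by Rf1; g2: attacked by Qe2; h2: attacked by Qe2.
Legal moves for White: none.
In check with no legal moves → checkmate.

checkmate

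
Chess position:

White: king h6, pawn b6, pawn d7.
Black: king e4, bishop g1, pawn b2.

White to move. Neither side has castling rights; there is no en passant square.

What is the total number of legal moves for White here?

10

White to move; king on h6.
In check: no.
Legal moves: Kh7, Kg7, Kg6, Kh5, Kg5, d8=Q, d8=R, d8=B, d8=N, b7.
Count: 10.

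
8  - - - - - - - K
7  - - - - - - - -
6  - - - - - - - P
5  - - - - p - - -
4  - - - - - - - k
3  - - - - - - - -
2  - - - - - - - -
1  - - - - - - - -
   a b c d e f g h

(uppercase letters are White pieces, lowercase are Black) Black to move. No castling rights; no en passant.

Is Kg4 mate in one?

no

After Kg4: white king on h8; in check: no.
White is not in check, so this cannot be checkmate.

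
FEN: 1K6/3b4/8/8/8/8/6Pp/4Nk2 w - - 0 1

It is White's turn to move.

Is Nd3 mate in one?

no

After Nd3: black king on f1; in check: no.
Black is not in check, so this cannot be checkmate.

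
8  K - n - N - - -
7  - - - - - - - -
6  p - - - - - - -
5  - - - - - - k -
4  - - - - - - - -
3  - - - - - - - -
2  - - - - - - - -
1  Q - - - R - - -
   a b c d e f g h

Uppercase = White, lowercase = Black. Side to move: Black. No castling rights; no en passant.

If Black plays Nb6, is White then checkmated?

no

After Nb6: white king on a8; in check: yes, from the black knight on b6.
White has 3 legal replies: Kb8, Kb7, Ka7.
In check but a legal move exists → not checkmate.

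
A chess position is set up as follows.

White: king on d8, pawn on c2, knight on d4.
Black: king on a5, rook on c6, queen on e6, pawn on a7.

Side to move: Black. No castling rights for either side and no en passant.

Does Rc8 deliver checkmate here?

After Rc8: white king on d8; in check: yes, from the black rook on c8.
King squares — c7: attacked by Rc8; d7: attacked by Qe6; e7: attacked by Qe6; c8: attacked by Qe6; e8: attacked by Qe6.
White has no legal moves → checkmate.

yes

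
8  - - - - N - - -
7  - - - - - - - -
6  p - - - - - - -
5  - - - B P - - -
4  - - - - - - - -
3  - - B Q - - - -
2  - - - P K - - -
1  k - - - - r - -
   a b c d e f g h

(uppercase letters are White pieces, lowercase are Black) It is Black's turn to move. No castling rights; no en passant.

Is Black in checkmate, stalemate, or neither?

Black to move; black king on a1.
In check: yes, from the white bishop on c3.
King squares — b1: attacked by Qd3; a2: attacked by Bd5; b2: attacked by Bc3.
Legal moves for Black: none.
In check with no legal moves → checkmate.

checkmate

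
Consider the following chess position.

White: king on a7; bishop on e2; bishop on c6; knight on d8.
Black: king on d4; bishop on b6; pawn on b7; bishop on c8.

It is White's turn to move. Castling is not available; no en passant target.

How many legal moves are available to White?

White to move; king on a7.
In check: yes, from the black bishop on b6.
Legal moves: Kb8, Ka8, Kxb6.
Count: 3.

3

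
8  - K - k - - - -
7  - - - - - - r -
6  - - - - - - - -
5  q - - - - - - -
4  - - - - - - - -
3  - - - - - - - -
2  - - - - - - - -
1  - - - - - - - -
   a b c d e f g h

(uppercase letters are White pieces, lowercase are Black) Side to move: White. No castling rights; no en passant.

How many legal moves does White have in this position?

White to move; king on b8.
In check: no.
Legal moves: none.
Count: 0.

0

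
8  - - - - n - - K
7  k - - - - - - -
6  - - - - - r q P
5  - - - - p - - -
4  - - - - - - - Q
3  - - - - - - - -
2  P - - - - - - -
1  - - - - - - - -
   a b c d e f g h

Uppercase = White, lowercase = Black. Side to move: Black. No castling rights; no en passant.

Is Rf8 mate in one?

After Rf8: white king on h8; in check: yes, from the black rook on f8.
King squares — g7: attacked by Qg6; h7: attacked by Qg6; g8: attacked by Qg6.
White has no legal moves → checkmate.

yes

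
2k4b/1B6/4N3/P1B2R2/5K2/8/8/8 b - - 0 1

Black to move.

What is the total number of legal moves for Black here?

3

Black to move; king on c8.
In check: yes, from the white bishop on b7.
Legal moves: Kb8, Kd7, Kxb7.
Count: 3.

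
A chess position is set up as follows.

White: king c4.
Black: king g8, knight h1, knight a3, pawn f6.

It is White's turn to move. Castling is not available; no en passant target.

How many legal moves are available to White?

7

White to move; king on c4.
In check: yes, from the black knight on a3.
Legal moves: Kd5, Kc5, Kd4, Kb4, Kd3, Kc3, Kb3.
Count: 7.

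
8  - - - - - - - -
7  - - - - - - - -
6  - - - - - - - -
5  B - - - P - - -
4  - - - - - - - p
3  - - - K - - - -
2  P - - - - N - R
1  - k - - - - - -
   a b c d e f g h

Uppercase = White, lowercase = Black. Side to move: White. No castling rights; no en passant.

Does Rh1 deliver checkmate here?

After Rh1: black king on b1; in check: yes, from the white rook on h1.
Black has 2 legal replies: Kb2, Kxa2.
In check but a legal move exists → not checkmate.

no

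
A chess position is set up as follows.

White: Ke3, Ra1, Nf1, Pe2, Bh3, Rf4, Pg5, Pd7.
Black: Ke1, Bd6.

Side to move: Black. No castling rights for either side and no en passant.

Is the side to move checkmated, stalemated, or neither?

Black to move; black king on e1.
In check: yes, from the white rook on a1.
King squares — d1: attacked by Ra1; f1: attacked by Ra1; d2: attacked by Nf1; e2: attacked by Ke3; f2: attacked by Ke3.
Legal moves for Black: none.
In check with no legal moves → checkmate.

checkmate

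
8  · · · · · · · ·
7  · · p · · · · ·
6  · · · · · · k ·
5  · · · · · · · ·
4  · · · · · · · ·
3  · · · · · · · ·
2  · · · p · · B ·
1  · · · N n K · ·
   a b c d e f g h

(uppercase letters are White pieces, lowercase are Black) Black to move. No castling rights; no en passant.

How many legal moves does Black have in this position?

Black to move; king on g6.
In check: no.
Legal moves: Kh7, Kg7, Kf7, Kh6, Kf6, Kh5, Kg5, Kf5, Nf3, Nd3, Nxg2, Nc2, c6, c5.
Count: 14.

14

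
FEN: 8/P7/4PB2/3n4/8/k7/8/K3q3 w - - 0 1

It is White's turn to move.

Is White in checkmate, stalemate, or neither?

checkmate

White to move; white king on a1.
In check: yes, from the black queen on e1.
King squares — b1: attacked by Qe1; a2: attacked by Ka3; b2: attacked by Ka3.
Legal moves for White: none.
In check with no legal moves → checkmate.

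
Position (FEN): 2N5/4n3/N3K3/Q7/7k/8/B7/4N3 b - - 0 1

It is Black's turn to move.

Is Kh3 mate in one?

After Kh3: white king on e6; in check: no.
White is not in check, so this cannot be checkmate.

no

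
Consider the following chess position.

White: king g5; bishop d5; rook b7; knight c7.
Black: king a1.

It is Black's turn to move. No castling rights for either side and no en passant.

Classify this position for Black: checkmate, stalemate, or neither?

stalemate

Black to move; black king on a1.
In check: no.
King squares — b1: attacked by Rb7; a2: attacked by Bd5; b2: attacked by Rb7.
Legal moves for Black: none.
Not in check and no legal moves → stalemate.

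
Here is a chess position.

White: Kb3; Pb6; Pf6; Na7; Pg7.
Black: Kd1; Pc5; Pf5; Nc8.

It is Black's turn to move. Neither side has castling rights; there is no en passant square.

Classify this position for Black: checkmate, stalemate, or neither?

neither

Black to move; black king on d1.
In check: no.
Legal moves for Black: Ne7, Nxa7, Nd6, Nxb6, Ke2, Kd2, Ke1, Kc1, f4, c4+.
Black has 10 legal moves and is not in check → neither.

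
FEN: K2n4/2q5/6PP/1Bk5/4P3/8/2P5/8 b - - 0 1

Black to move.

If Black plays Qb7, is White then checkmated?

After Qb7: white king on a8; in check: yes, from the black queen on b7.
King squares — a7: attacked by Qb7; b7: attacked by Nd8; b8: attacked by Qb7.
White has no legal moves → checkmate.

yes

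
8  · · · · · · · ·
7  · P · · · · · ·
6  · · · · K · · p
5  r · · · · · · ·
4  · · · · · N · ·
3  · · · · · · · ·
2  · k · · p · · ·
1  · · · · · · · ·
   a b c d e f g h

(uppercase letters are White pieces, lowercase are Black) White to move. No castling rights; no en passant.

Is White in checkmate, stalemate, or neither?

neither

White to move; white king on e6.
In check: no.
Legal moves for White: Kf7, Ke7, Kd7, Kf6, Kd6, Ng6, Nh5, Nd5, Nh3, Nd3+, Ng2, Nxe2, b8=Q+, b8=R+, b8=B, b8=N.
White has 16 legal moves and is not in check → neither.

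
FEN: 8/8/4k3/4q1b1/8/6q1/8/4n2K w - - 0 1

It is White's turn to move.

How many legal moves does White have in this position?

White to move; king on h1.
In check: no.
Legal moves: none.
Count: 0.

0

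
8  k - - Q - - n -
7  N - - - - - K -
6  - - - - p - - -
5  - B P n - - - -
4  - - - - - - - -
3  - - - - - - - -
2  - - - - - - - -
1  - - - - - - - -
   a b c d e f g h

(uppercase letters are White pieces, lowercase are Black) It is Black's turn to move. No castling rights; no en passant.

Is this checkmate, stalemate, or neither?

neither

Black to move; black king on a8.
In check: yes, from the white queen on d8.
Legal moves for Black: Kb7, Kxa7.
Black is in check but has 2 legal moves → neither.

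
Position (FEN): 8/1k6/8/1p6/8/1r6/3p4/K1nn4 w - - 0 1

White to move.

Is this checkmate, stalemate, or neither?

White to move; white king on a1.
In check: no.
King squares — b1: attacked by Rb3; a2: attacked by Nc1; b2: attacked by Nd1.
Legal moves for White: none.
Not in check and no legal moves → stalemate.

stalemate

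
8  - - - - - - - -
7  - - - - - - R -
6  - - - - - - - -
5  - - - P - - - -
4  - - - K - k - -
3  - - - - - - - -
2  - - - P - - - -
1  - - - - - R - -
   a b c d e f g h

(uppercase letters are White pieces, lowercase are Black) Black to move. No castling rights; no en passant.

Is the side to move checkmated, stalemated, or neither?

checkmate

Black to move; black king on f4.
In check: yes, from the white rook on f1.
King squares — e3: attacked by Pd2; f3: attacked by Rf1; g3: attacked by Rg7; e4: attacked by Kd4; g4: attacked by Rg7; e5: attacked by Kd4; f5: attacked by Rf1; g5: attacked by Rg7.
Legal moves for Black: none.
In check with no legal moves → checkmate.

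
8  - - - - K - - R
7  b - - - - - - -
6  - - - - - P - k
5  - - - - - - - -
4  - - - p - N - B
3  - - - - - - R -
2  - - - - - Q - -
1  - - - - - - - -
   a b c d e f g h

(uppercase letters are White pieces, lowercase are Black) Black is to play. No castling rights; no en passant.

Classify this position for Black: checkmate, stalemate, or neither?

checkmate

Black to move; black king on h6.
In check: yes, from the white rook on h8.
King squares — g5: attacked by Rg3; h5: attacked by Nf4; g6: attacked by Rg3; g7: attacked by Rg3; h7: attacked by Rh8.
Legal moves for Black: none.
In check with no legal moves → checkmate.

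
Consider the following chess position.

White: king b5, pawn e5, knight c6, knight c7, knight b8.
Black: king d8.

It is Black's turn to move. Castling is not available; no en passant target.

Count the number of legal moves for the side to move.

2

Black to move; king on d8.
In check: yes, from the white knight on c6.
Legal moves: Kc8, Kxc7.
Count: 2.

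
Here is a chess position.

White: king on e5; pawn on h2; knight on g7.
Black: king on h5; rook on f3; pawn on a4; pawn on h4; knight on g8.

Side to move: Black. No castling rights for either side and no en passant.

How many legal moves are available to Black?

4

Black to move; king on h5.
In check: yes, from the white knight on g7.
Legal moves: Kh6, Kg6, Kg5, Kg4.
Count: 4.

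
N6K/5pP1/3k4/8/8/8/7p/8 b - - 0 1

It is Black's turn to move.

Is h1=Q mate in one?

no

After h1=Q: white king on h8; in check: yes, from the black queen on h1.
White has 1 legal reply: Kg8.
In check but a legal move exists → not checkmate.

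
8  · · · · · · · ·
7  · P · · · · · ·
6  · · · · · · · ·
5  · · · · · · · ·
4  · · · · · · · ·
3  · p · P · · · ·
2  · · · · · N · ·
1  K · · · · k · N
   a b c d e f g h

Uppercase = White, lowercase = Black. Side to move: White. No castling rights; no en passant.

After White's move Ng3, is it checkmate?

After Ng3: black king on f1; in check: yes, from the white knight on g3.
Black has 4 legal replies: Kg2, Kxf2, Kg1, Ke1.
In check but a legal move exists → not checkmate.

no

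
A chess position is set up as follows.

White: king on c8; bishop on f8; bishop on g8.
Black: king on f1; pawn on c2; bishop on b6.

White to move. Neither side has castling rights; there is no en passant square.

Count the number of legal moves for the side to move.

White to move; king on c8.
In check: no.
Legal moves: Bh7, Bf7, Be6, Bd5, Bc4+, Bb3, Ba2, Bg7, Be7, Bh6, Bd6, Bc5, Bb4, Ba3, Kb8, Kd7, Kb7.
Count: 17.

17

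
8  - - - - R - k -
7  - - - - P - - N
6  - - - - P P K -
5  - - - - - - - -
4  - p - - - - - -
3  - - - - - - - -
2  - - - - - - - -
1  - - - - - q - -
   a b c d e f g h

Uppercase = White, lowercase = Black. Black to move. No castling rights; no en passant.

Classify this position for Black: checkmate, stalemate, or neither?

Black to move; black king on g8.
In check: yes, from the white rook on e8.
King squares — f7: attacked by Pe6; g7: attacked by Pf6; h7: attacked by Kg6; f8: attacked by Pe7; h8: attacked by Re8.
Legal moves for Black: none.
In check with no legal moves → checkmate.

checkmate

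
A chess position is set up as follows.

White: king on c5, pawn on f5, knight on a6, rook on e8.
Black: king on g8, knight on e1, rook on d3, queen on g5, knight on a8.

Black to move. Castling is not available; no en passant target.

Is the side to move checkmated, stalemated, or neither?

neither

Black to move; black king on g8.
In check: yes, from the white rook on e8.
Legal moves for Black: Kh7, Kg7, Kf7.
Black is in check but has 3 legal moves → neither.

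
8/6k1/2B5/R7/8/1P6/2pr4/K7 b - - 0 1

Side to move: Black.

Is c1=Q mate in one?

After c1=Q: white king on a1; in check: yes, from the black queen on c1.
King squares — b1: attacked by Qc1; a2: attacked by Rd2; b2: attacked by Qc1.
White has no legal moves → checkmate.

yes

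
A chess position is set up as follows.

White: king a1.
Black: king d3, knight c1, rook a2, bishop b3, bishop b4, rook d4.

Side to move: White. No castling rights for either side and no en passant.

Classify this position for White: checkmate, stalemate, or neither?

White to move; white king on a1.
In check: yes, from the black rook on a2.
Legal moves for White: Kb1.
White is in check but has 1 legal move → neither.

neither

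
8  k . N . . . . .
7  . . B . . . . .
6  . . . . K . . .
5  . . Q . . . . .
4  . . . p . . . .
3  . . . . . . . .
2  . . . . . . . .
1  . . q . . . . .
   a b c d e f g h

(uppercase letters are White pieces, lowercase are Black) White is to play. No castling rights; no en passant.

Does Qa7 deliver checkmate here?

After Qa7: black king on a8; in check: yes, from the white queen on a7.
King squares — a7: attacked by Nc8; b7: attacked by Qa7; b8: attacked by Qa7.
Black has no legal moves → checkmate.

yes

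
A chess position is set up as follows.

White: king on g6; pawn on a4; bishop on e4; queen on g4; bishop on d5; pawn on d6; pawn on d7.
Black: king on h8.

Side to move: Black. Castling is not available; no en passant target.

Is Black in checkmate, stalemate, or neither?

stalemate

Black to move; black king on h8.
In check: no.
King squares — g7: attacked by Kg6; h7: attacked by Kg6; g8: attacked by Bd5.
Legal moves for Black: none.
Not in check and no legal moves → stalemate.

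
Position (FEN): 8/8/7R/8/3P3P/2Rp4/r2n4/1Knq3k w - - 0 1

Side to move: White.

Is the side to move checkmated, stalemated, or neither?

checkmate

White to move; white king on b1.
In check: yes, from the black knight on d2.
King squares — a1: attacked by Ra2; c1: attacked by Qd1; a2: attacked by Nc1; b2: attacked by Ra2; c2: attacked by Qd1.
Legal moves for White: none.
In check with no legal moves → checkmate.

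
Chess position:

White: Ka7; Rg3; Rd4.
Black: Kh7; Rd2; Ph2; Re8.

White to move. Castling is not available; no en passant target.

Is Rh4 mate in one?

After Rh4: black king on h7; in check: yes, from the white rook on h4.
King squares — g6: attacked by Rg3; h6: attacked by Rh4; g7: attacked by Rg3; g8: attacked by Rg3; h8: attacked by Rh4.
Black has no legal moves → checkmate.

yes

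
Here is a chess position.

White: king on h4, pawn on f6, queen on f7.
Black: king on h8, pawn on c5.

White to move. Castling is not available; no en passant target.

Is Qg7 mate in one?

yes

After Qg7: black king on h8; in check: yes, from the white queen on g7.
King squares — g7: attacked by Pf6; h7: attacked by Qg7; g8: attacked by Qg7.
Black has no legal moves → checkmate.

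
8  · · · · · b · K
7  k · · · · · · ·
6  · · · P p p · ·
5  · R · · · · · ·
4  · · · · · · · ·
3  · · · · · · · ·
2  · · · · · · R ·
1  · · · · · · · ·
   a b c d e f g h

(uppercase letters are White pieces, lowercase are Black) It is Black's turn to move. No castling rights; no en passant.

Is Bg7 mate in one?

After Bg7: white king on h8; in check: yes, from the black bishop on g7.
White has 4 legal replies: Kg8, Kh7, Kxg7, Rxg7+.
In check but a legal move exists → not checkmate.

no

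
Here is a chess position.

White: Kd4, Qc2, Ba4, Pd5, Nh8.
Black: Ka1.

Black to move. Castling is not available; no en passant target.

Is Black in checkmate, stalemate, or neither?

Black to move; black king on a1.
In check: no.
King squares — b1: attacked by Qc2; a2: attacked by Qc2; b2: attacked by Qc2.
Legal moves for Black: none.
Not in check and no legal moves → stalemate.

stalemate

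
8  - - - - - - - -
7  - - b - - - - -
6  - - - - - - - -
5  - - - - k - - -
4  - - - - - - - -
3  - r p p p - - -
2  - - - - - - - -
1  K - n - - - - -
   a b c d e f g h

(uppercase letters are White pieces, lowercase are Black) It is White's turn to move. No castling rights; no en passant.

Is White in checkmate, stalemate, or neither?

stalemate

White to move; white king on a1.
In check: no.
King squares — b1: attacked by Rb3; a2: attacked by Nc1; b2: attacked by Rb3.
Legal moves for White: none.
Not in check and no legal moves → stalemate.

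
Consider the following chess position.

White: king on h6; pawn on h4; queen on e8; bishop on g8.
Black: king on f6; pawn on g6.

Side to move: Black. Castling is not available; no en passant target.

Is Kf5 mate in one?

After Kf5: white king on h6; in check: no.
White is not in check, so this cannot be checkmate.

no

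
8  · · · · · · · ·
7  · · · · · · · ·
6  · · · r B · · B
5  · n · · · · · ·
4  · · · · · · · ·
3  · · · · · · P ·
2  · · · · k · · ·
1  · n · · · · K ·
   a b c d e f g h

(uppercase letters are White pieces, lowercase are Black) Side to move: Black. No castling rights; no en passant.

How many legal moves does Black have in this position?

Black to move; king on e2.
In check: no.
Legal moves: Rd8, Rd7, Rxe6, Rc6, Rb6, Ra6, Rd5, Rd4, Rd3, Rd2, Rd1+, Nc7, Na7, Nd4, N5c3, N5a3, Kf3, Kd3, Ke1, Kd1, N1c3, N1a3, Nd2.
Count: 23.

23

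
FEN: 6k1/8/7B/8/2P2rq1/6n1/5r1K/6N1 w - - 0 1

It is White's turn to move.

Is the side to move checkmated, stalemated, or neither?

White to move; white king on h2.
In check: yes, from the black rook on f2.
King squares — g1: own knight; h1: attacked by Ng3; g2: attacked by Rf2; g3: attacked by Qg4; h3: attacked by Qg4.
Legal moves for White: none.
In check with no legal moves → checkmate.

checkmate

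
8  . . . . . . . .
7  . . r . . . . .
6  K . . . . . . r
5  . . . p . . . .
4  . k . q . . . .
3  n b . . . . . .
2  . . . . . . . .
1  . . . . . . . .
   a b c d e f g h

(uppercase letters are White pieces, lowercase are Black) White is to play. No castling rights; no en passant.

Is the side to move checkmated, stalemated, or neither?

White to move; white king on a6.
In check: yes, from the black rook on h6.
King squares — a5: attacked by Kb4; b5: attacked by Na3; b6: attacked by Qd4; a7: attacked by Qd4; b7: attacked by Rc7.
Legal moves for White: none.
In check with no legal moves → checkmate.

checkmate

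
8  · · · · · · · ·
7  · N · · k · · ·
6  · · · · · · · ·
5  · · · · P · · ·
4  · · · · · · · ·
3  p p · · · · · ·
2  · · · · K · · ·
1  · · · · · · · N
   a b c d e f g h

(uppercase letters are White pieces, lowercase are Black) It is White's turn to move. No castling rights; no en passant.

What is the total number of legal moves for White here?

White to move; king on e2.
In check: no.
Legal moves: Nd8, Nd6, Nc5, Na5, Kf3, Ke3, Kd3, Kf2, Kd2, Kf1, Ke1, Kd1, Ng3, Nf2, e6.
Count: 15.

15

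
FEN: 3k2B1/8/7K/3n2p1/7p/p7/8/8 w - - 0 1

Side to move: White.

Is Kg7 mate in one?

no

After Kg7: black king on d8; in check: no.
Black is not in check, so this cannot be checkmate.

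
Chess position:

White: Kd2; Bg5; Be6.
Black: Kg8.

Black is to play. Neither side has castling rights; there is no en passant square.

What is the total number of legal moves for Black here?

4

Black to move; king on g8.
In check: yes, from the white bishop on e6.
Legal moves: Kh8, Kf8, Kh7, Kg7.
Count: 4.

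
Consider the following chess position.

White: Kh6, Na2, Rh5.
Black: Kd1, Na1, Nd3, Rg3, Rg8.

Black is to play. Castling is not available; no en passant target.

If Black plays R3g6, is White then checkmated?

After R3g6: white king on h6; in check: yes, from the black rook on g6.
White has 1 legal reply: Kh7.
In check but a legal move exists → not checkmate.

no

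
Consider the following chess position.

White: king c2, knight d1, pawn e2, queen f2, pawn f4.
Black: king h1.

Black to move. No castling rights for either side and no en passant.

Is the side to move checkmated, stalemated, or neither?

stalemate

Black to move; black king on h1.
In check: no.
King squares — g1: attacked by Qf2; g2: attacked by Qf2; h2: attacked by Qf2.
Legal moves for Black: none.
Not in check and no legal moves → stalemate.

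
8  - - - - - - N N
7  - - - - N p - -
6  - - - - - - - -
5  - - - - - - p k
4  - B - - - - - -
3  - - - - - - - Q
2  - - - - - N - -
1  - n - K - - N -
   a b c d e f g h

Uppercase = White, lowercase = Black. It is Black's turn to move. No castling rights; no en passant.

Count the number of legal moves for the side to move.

0

Black to move; king on h5.
In check: yes, from the white queen on h3.
Legal moves: none.
Count: 0.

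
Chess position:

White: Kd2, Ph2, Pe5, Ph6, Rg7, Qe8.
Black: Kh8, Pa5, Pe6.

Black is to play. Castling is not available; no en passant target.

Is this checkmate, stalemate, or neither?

Black to move; black king on h8.
In check: yes, from the white queen on e8.
King squares — g7: attacked by Ph6; h7: attacked by Rg7; g8: attacked by Rg7.
Legal moves for Black: none.
In check with no legal moves → checkmate.

checkmate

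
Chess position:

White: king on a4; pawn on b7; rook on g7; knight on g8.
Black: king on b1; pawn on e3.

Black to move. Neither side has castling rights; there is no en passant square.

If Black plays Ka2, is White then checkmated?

no

After Ka2: white king on a4; in check: no.
White is not in check, so this cannot be checkmate.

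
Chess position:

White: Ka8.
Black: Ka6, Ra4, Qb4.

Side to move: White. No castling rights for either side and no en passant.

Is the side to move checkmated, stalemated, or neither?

stalemate

White to move; white king on a8.
In check: no.
King squares — a7: attacked by Ka6; b7: attacked by Qb4; b8: attacked by Qb4.
Legal moves for White: none.
Not in check and no legal moves → stalemate.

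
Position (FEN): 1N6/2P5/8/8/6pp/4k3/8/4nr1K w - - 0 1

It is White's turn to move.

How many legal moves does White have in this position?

1

White to move; king on h1.
In check: yes, from the black rook on f1.
Legal moves: Kh2.
Count: 1.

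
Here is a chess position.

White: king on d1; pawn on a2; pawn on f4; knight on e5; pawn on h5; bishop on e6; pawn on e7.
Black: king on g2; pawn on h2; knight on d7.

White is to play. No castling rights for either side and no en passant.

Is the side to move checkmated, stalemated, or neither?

White to move; white king on d1.
In check: no.
Legal moves for White include: Bg8, Bf7, Bxd7, Bf5, Bd5+, Bg4, Bc4, Bh3+, Bb3, Nf7, Nxd7, Ng6, Nc6, Ng4, Nc4, Nf3, Nd3, Ke2, ... (list truncated; more exist).
White has legal moves and is not in check → neither.

neither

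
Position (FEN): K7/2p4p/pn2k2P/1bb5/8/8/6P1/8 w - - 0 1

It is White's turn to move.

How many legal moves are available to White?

3

White to move; king on a8.
In check: yes, from the black knight on b6.
Legal moves: Kb8, Kb7, Ka7.
Count: 3.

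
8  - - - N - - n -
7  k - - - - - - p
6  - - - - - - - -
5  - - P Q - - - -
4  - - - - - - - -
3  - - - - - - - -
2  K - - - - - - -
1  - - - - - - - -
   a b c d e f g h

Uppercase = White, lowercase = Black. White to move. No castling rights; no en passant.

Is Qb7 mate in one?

After Qb7: black king on a7; in check: yes, from the white queen on b7.
King squares — a6: attacked by Qb7; b6: attacked by Pc5; b7: attacked by Nd8; a8: attacked by Qb7; b8: attacked by Qb7.
Black has no legal moves → checkmate.

yes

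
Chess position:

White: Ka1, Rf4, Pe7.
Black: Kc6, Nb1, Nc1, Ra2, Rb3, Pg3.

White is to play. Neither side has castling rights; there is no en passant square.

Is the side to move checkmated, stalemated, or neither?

White to move; white king on a1.
In check: yes, from the black rook on a2.
King squares — b1: attacked by Rb3; a2: attacked by Nc1; b2: attacked by Ra2.
Legal moves for White: none.
In check with no legal moves → checkmate.

checkmate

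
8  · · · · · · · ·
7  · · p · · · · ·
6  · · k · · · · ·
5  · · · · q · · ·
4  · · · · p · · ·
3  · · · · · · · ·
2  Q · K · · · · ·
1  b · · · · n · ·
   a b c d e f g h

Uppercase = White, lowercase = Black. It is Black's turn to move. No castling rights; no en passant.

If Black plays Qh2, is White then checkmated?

no

After Qh2: white king on c2; in check: yes, from the black queen on h2.
White has 4 legal replies: Kb3, Kd1, Kc1, Kb1.
In check but a legal move exists → not checkmate.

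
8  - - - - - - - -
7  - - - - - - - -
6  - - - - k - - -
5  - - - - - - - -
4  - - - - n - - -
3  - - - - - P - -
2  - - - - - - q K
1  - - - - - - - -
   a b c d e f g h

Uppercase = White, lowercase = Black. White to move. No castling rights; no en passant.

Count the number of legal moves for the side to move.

1

White to move; king on h2.
In check: yes, from the black queen on g2.
Legal moves: Kxg2.
Count: 1.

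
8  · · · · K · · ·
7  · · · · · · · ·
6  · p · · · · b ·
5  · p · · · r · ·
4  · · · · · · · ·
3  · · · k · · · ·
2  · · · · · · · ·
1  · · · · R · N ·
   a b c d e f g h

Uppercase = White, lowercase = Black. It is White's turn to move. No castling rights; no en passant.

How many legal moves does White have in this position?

White to move; king on e8.
In check: yes, from the black bishop on g6.
Legal moves: Kd8, Ke7, Kd7.
Count: 3.

3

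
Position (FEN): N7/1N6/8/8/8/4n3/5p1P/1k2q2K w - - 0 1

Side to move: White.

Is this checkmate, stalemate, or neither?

White to move; white king on h1.
In check: yes, from the black queen on e1.
King squares — g1: attacked by Qe1; g2: attacked by Ne3; h2: own pawn.
Legal moves for White: none.
In check with no legal moves → checkmate.

checkmate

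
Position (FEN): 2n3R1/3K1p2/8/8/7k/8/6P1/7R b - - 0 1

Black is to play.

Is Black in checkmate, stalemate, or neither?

checkmate

Black to move; black king on h4.
In check: yes, from the white rook on h1.
King squares — g3: attacked by Rg8; h3: attacked by Rh1; g4: attacked by Rg8; g5: attacked by Rg8; h5: attacked by Rh1.
Legal moves for Black: none.
In check with no legal moves → checkmate.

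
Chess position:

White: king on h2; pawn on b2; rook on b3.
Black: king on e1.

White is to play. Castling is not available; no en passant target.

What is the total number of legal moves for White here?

17

White to move; king on h2.
In check: no.
Legal moves: Rb8, Rb7, Rb6, Rb5, Rb4, Rh3, Rg3, Rf3, Re3+, Rd3, Rc3, Ra3, Kh3, Kg3, Kg2, Kh1, Kg1.
Count: 17.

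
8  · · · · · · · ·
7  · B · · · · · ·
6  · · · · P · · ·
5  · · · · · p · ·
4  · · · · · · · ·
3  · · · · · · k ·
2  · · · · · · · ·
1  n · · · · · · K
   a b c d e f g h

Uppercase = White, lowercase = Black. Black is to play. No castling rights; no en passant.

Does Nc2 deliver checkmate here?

After Nc2: white king on h1; in check: no.
White is not in check, so this cannot be checkmate.

no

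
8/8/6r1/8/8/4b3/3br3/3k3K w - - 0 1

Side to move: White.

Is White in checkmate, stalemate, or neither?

stalemate

White to move; white king on h1.
In check: no.
King squares — g1: attacked by Be3; g2: attacked by Re2; h2: attacked by Re2.
Legal moves for White: none.
Not in check and no legal moves → stalemate.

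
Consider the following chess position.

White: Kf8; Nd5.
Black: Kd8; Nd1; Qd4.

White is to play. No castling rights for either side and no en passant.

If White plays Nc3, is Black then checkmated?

no

After Nc3: black king on d8; in check: no.
Black is not in check, so this cannot be checkmate.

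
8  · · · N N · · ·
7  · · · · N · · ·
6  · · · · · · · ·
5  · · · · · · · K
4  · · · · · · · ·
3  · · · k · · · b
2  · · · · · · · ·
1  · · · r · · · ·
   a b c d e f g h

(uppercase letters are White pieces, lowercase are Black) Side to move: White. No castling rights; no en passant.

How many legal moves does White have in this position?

18

White to move; king on h5.
In check: no.
Legal moves: Ng7, Nc7, Nf6, Nd6, Nf7, Nb7, Ne6, Ndc6, Ng8, Nc8, Ng6, Nec6, Nf5, Nd5, Kh6, Kg6, Kg5, Kh4.
Count: 18.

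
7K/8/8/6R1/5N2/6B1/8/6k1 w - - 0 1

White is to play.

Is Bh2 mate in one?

no

After Bh2: black king on g1; in check: yes, from the white bishop on h2 and the white rook on g5.
Black has 4 legal replies: Kxh2, Kf2, Kh1, Kf1.
In check but a legal move exists → not checkmate.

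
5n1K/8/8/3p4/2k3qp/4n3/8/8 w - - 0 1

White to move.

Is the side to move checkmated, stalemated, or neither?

stalemate

White to move; white king on h8.
In check: no.
King squares — g7: attacked by Qg4; h7: attacked by Nf8; g8: attacked by Qg4.
Legal moves for White: none.
Not in check and no legal moves → stalemate.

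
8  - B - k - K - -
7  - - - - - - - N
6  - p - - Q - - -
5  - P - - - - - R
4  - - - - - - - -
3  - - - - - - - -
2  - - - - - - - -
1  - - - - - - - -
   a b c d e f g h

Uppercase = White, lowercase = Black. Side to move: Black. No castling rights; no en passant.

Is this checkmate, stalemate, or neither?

stalemate

Black to move; black king on d8.
In check: no.
King squares — c7: attacked by Bb8; d7: attacked by Qe6; e7: attacked by Qe6; c8: attacked by Qe6; e8: attacked by Qe6.
Legal moves for Black: none.
Not in check and no legal moves → stalemate.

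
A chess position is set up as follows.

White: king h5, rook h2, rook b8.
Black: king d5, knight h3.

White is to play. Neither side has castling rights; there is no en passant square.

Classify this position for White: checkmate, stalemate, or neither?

neither

White to move; white king on h5.
In check: no.
Legal moves for White include: Rh8, Rg8, Rf8, Re8, Rd8+, Rc8, Ra8, Rb7, Rb6, Rb5+, Rb4, Rb3, Rbb2, Rb1, Kh6, Kg6, Kh4, Kg4, ... (list truncated; more exist).
White has legal moves and is not in check → neither.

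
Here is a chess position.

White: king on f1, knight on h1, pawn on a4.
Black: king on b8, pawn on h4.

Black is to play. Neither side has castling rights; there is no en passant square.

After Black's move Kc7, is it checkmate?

After Kc7: white king on f1; in check: no.
White is not in check, so this cannot be checkmate.

no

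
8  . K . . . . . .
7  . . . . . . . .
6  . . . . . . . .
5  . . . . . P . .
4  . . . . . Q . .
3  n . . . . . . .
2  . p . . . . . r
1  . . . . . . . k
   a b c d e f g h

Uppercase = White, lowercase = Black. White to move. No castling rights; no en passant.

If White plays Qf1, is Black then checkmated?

After Qf1: black king on h1; in check: yes, from the white queen on f1.
King squares — g1: attacked by Qf1; g2: attacked by Qf1; h2: own rook.
Black has no legal moves → checkmate.

yes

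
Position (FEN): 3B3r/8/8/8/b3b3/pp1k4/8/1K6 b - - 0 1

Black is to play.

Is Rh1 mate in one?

yes

After Rh1: white king on b1; in check: yes, from the black rook on h1.
King squares — a1: attacked by Rh1; c1: attacked by Rh1; a2: attacked by Pb3; b2: attacked by Pa3; c2: attacked by Pb3.
White has no legal moves → checkmate.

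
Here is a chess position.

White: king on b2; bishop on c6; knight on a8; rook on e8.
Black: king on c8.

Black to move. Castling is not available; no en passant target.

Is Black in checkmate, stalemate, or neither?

checkmate

Black to move; black king on c8.
In check: yes, from the white rook on e8.
King squares — b7: attacked by Bc6; c7: attacked by Na8; d7: attacked by Bc6; b8: attacked by Re8; d8: attacked by Re8.
Legal moves for Black: none.
In check with no legal moves → checkmate.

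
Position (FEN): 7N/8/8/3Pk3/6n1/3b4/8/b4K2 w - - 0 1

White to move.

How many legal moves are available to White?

White to move; king on f1.
In check: yes, from the black bishop on d3.
Legal moves: Kg2, Kg1, Ke1.
Count: 3.

3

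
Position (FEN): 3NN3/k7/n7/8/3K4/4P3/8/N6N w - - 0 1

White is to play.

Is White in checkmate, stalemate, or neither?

White to move; white king on d4.
In check: no.
Legal moves for White include: Ng7, Nc7, Nf6, Nd6, Nf7, Nb7, Ne6, Nc6+, Ke5, Kd5, Ke4, Kc4, Kd3, Kc3, Ng3, Nf2, Nb3, Nc2, ... (list truncated; more exist).
White has legal moves and is not in check → neither.

neither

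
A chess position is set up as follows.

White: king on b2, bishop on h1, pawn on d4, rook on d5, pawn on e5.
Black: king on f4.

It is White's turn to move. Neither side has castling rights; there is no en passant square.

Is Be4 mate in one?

no

After Be4: black king on f4; in check: no.
Black is not in check, so this cannot be checkmate.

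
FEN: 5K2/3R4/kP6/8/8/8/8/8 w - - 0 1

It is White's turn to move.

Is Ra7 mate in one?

no

After Ra7: black king on a6; in check: yes, from the white rook on a7.
Black has 2 legal replies: Kxb6, Kb5.
In check but a legal move exists → not checkmate.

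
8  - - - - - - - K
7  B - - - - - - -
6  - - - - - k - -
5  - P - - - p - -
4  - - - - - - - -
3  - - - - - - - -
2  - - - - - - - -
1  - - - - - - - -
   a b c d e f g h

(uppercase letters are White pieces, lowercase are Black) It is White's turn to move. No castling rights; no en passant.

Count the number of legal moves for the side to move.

White to move; king on h8.
In check: no.
Legal moves: Kg8, Kh7, Bb8, Bb6, Bc5, Bd4+, Be3, Bf2, Bg1, b6.
Count: 10.

10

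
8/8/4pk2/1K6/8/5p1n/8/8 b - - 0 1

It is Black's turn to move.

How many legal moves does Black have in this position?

Black to move; king on f6.
In check: no.
Legal moves: Kg7, Kf7, Ke7, Kg6, Kg5, Kf5, Ke5, Ng5, Nf4, Nf2, Ng1, e5, f2.
Count: 13.

13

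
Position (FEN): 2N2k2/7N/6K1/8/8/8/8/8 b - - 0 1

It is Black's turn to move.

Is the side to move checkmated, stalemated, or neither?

Black to move; black king on f8.
In check: yes, from the white knight on h7.
Legal moves for Black: Kg8, Ke8.
Black is in check but has 2 legal moves → neither.

neither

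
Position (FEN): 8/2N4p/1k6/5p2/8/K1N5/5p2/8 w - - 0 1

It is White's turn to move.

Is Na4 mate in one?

no

After Na4: black king on b6; in check: yes, from the white knight on a4.
Black has 5 legal replies: Kxc7, Kb7, Ka7, Kc6, Ka5.
In check but a legal move exists → not checkmate.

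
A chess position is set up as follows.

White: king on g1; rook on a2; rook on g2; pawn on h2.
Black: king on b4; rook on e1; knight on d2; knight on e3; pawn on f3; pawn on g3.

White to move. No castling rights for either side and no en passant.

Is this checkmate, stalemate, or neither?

checkmate

White to move; white king on g1.
In check: yes, from the black rook on e1.
King squares — f1: attacked by Re1; h1: attacked by Re1; f2: attacked by Pg3; g2: own rook; h2: own pawn.
Legal moves for White: none.
In check with no legal moves → checkmate.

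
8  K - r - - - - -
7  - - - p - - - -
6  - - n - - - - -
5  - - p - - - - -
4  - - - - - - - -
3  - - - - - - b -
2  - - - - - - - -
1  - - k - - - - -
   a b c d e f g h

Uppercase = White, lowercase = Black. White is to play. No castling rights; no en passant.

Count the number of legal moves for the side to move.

1

White to move; king on a8.
In check: yes, from the black rook on c8.
Legal moves: Kb7.
Count: 1.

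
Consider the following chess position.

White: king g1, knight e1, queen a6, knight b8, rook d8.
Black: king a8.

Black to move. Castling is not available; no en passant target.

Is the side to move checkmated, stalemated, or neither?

checkmate

Black to move; black king on a8.
In check: yes, from the white queen on a6.
King squares — a7: attacked by Qa6; b7: attacked by Qa6; b8: attacked by Rd8.
Legal moves for Black: none.
In check with no legal moves → checkmate.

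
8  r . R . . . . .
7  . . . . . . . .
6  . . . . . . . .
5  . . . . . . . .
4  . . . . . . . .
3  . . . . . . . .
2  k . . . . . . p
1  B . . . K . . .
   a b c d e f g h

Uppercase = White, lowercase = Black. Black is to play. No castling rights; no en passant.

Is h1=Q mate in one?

no

After h1=Q: white king on e1; in check: yes, from the black queen on h1.
White has 3 legal replies: Kf2, Ke2, Kd2.
In check but a legal move exists → not checkmate.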